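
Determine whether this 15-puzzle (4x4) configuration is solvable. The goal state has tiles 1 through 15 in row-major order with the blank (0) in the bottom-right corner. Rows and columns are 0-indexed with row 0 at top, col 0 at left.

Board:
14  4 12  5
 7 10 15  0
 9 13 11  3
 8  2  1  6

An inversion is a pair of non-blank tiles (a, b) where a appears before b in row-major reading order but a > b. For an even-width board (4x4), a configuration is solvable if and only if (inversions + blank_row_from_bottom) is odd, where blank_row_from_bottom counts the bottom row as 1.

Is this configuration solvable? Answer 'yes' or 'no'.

Inversions: 69
Blank is in row 1 (0-indexed from top), which is row 3 counting from the bottom (bottom = 1).
69 + 3 = 72, which is even, so the puzzle is not solvable.

Answer: no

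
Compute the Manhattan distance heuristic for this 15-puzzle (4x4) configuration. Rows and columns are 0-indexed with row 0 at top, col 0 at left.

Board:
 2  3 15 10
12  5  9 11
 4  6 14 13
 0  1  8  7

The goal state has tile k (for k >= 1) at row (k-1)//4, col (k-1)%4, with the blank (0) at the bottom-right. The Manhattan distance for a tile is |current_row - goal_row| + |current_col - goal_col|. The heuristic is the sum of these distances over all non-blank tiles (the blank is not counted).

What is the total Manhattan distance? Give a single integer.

Tile 2: (0,0)->(0,1) = 1
Tile 3: (0,1)->(0,2) = 1
Tile 15: (0,2)->(3,2) = 3
Tile 10: (0,3)->(2,1) = 4
Tile 12: (1,0)->(2,3) = 4
Tile 5: (1,1)->(1,0) = 1
Tile 9: (1,2)->(2,0) = 3
Tile 11: (1,3)->(2,2) = 2
Tile 4: (2,0)->(0,3) = 5
Tile 6: (2,1)->(1,1) = 1
Tile 14: (2,2)->(3,1) = 2
Tile 13: (2,3)->(3,0) = 4
Tile 1: (3,1)->(0,0) = 4
Tile 8: (3,2)->(1,3) = 3
Tile 7: (3,3)->(1,2) = 3
Sum: 1 + 1 + 3 + 4 + 4 + 1 + 3 + 2 + 5 + 1 + 2 + 4 + 4 + 3 + 3 = 41

Answer: 41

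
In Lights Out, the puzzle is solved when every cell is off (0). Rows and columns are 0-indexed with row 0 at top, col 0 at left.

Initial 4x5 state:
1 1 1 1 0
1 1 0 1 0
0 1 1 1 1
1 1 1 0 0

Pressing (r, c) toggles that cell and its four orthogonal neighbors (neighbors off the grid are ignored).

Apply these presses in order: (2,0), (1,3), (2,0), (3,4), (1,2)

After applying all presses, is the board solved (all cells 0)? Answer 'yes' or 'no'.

After press 1 at (2,0):
1 1 1 1 0
0 1 0 1 0
1 0 1 1 1
0 1 1 0 0

After press 2 at (1,3):
1 1 1 0 0
0 1 1 0 1
1 0 1 0 1
0 1 1 0 0

After press 3 at (2,0):
1 1 1 0 0
1 1 1 0 1
0 1 1 0 1
1 1 1 0 0

After press 4 at (3,4):
1 1 1 0 0
1 1 1 0 1
0 1 1 0 0
1 1 1 1 1

After press 5 at (1,2):
1 1 0 0 0
1 0 0 1 1
0 1 0 0 0
1 1 1 1 1

Lights still on: 11

Answer: no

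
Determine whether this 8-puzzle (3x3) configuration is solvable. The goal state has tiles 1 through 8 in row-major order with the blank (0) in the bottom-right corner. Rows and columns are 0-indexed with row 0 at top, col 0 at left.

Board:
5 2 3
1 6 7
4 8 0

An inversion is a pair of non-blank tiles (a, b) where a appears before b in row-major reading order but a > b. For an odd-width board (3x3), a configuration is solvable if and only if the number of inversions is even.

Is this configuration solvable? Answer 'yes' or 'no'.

Answer: yes

Derivation:
Inversions (pairs i<j in row-major order where tile[i] > tile[j] > 0): 8
8 is even, so the puzzle is solvable.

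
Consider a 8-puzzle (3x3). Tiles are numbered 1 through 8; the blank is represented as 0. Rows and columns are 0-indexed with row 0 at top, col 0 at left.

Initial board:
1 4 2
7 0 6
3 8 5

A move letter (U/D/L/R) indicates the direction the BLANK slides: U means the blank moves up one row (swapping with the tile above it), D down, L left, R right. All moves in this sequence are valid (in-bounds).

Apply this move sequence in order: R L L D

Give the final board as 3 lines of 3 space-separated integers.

Answer: 1 4 2
3 7 6
0 8 5

Derivation:
After move 1 (R):
1 4 2
7 6 0
3 8 5

After move 2 (L):
1 4 2
7 0 6
3 8 5

After move 3 (L):
1 4 2
0 7 6
3 8 5

After move 4 (D):
1 4 2
3 7 6
0 8 5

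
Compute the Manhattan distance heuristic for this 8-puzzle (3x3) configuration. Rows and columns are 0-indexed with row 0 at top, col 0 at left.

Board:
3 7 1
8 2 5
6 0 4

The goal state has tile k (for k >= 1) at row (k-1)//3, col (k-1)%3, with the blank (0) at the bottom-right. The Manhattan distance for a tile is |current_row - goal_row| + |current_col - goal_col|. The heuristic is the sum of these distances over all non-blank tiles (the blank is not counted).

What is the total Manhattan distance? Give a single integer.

Tile 3: (0,0)->(0,2) = 2
Tile 7: (0,1)->(2,0) = 3
Tile 1: (0,2)->(0,0) = 2
Tile 8: (1,0)->(2,1) = 2
Tile 2: (1,1)->(0,1) = 1
Tile 5: (1,2)->(1,1) = 1
Tile 6: (2,0)->(1,2) = 3
Tile 4: (2,2)->(1,0) = 3
Sum: 2 + 3 + 2 + 2 + 1 + 1 + 3 + 3 = 17

Answer: 17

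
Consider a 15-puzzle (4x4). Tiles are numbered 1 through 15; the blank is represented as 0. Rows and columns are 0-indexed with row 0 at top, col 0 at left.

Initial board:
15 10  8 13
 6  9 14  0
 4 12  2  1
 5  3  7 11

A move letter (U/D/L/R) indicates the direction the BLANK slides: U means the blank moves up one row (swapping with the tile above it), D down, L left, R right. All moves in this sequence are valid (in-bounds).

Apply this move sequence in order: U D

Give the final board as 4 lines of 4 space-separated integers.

After move 1 (U):
15 10  8  0
 6  9 14 13
 4 12  2  1
 5  3  7 11

After move 2 (D):
15 10  8 13
 6  9 14  0
 4 12  2  1
 5  3  7 11

Answer: 15 10  8 13
 6  9 14  0
 4 12  2  1
 5  3  7 11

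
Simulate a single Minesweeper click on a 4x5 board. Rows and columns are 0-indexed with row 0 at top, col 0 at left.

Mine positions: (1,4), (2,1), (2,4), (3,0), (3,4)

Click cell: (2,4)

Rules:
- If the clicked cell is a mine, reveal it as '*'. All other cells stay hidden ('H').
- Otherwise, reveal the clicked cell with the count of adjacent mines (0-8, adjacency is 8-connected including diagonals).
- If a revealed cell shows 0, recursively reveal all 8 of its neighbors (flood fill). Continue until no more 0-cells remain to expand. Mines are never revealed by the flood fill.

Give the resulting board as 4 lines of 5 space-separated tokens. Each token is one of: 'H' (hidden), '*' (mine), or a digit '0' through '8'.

H H H H H
H H H H H
H H H H *
H H H H H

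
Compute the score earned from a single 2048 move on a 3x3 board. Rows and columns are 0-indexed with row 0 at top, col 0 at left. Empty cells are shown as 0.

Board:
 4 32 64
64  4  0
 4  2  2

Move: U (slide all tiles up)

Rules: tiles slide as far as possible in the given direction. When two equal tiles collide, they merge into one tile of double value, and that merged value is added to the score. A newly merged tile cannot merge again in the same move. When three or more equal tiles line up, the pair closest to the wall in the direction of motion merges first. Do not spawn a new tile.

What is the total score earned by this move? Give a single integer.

Slide up:
col 0: [4, 64, 4] -> [4, 64, 4]  score +0 (running 0)
col 1: [32, 4, 2] -> [32, 4, 2]  score +0 (running 0)
col 2: [64, 0, 2] -> [64, 2, 0]  score +0 (running 0)
Board after move:
 4 32 64
64  4  2
 4  2  0

Answer: 0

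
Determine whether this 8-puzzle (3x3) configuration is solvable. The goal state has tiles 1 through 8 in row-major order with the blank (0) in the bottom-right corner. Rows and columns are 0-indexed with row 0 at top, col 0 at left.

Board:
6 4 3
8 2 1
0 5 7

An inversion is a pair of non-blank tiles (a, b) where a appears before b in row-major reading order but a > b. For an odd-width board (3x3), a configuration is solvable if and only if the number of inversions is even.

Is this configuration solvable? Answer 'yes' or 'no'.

Inversions (pairs i<j in row-major order where tile[i] > tile[j] > 0): 15
15 is odd, so the puzzle is not solvable.

Answer: no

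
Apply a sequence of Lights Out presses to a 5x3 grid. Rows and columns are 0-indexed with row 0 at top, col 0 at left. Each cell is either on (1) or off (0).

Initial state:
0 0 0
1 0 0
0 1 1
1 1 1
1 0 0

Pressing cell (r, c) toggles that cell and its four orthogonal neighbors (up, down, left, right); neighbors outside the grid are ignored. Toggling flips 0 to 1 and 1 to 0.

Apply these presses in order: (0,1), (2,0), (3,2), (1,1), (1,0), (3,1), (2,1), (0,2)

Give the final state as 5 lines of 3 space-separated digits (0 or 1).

Answer: 0 1 0
0 0 0
1 1 1
1 0 1
1 1 1

Derivation:
After press 1 at (0,1):
1 1 1
1 1 0
0 1 1
1 1 1
1 0 0

After press 2 at (2,0):
1 1 1
0 1 0
1 0 1
0 1 1
1 0 0

After press 3 at (3,2):
1 1 1
0 1 0
1 0 0
0 0 0
1 0 1

After press 4 at (1,1):
1 0 1
1 0 1
1 1 0
0 0 0
1 0 1

After press 5 at (1,0):
0 0 1
0 1 1
0 1 0
0 0 0
1 0 1

After press 6 at (3,1):
0 0 1
0 1 1
0 0 0
1 1 1
1 1 1

After press 7 at (2,1):
0 0 1
0 0 1
1 1 1
1 0 1
1 1 1

After press 8 at (0,2):
0 1 0
0 0 0
1 1 1
1 0 1
1 1 1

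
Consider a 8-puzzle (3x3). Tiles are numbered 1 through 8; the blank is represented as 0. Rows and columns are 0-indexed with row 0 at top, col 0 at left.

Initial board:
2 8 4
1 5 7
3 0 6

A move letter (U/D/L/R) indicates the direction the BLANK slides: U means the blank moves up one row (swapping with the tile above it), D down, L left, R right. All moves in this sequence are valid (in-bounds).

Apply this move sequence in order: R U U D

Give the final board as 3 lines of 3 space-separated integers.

After move 1 (R):
2 8 4
1 5 7
3 6 0

After move 2 (U):
2 8 4
1 5 0
3 6 7

After move 3 (U):
2 8 0
1 5 4
3 6 7

After move 4 (D):
2 8 4
1 5 0
3 6 7

Answer: 2 8 4
1 5 0
3 6 7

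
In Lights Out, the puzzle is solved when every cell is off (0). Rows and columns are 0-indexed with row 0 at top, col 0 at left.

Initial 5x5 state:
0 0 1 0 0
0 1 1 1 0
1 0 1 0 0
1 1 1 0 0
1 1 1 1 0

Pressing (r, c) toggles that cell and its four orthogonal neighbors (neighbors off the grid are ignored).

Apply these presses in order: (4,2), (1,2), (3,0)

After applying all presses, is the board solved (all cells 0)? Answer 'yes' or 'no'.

After press 1 at (4,2):
0 0 1 0 0
0 1 1 1 0
1 0 1 0 0
1 1 0 0 0
1 0 0 0 0

After press 2 at (1,2):
0 0 0 0 0
0 0 0 0 0
1 0 0 0 0
1 1 0 0 0
1 0 0 0 0

After press 3 at (3,0):
0 0 0 0 0
0 0 0 0 0
0 0 0 0 0
0 0 0 0 0
0 0 0 0 0

Lights still on: 0

Answer: yes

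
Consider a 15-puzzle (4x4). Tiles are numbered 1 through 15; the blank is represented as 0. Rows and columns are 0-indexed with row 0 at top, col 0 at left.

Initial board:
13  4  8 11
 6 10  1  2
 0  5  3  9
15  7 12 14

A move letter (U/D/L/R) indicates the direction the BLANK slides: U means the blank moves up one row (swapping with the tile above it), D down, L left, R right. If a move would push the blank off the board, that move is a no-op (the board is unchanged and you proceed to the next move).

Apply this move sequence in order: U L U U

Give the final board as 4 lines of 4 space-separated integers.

Answer:  0  4  8 11
13 10  1  2
 6  5  3  9
15  7 12 14

Derivation:
After move 1 (U):
13  4  8 11
 0 10  1  2
 6  5  3  9
15  7 12 14

After move 2 (L):
13  4  8 11
 0 10  1  2
 6  5  3  9
15  7 12 14

After move 3 (U):
 0  4  8 11
13 10  1  2
 6  5  3  9
15  7 12 14

After move 4 (U):
 0  4  8 11
13 10  1  2
 6  5  3  9
15  7 12 14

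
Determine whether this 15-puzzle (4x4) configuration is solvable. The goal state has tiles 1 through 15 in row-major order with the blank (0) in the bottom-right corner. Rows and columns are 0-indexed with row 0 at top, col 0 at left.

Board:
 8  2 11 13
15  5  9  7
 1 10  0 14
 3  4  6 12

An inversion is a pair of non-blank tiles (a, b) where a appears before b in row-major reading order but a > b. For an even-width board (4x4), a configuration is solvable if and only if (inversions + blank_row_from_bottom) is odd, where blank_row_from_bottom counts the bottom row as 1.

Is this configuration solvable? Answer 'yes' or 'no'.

Inversions: 54
Blank is in row 2 (0-indexed from top), which is row 2 counting from the bottom (bottom = 1).
54 + 2 = 56, which is even, so the puzzle is not solvable.

Answer: no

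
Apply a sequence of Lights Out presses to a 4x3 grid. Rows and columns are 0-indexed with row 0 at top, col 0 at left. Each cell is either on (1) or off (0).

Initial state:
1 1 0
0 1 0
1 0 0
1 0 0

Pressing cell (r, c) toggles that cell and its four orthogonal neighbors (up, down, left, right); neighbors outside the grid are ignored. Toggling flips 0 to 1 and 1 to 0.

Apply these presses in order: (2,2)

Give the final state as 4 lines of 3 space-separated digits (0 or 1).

Answer: 1 1 0
0 1 1
1 1 1
1 0 1

Derivation:
After press 1 at (2,2):
1 1 0
0 1 1
1 1 1
1 0 1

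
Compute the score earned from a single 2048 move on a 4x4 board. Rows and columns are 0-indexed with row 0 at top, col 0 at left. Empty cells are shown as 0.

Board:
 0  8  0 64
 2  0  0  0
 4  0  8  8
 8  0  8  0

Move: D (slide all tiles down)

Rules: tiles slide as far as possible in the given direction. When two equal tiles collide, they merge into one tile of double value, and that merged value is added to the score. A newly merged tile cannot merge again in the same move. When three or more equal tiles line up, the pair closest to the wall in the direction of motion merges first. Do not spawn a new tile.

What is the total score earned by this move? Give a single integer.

Slide down:
col 0: [0, 2, 4, 8] -> [0, 2, 4, 8]  score +0 (running 0)
col 1: [8, 0, 0, 0] -> [0, 0, 0, 8]  score +0 (running 0)
col 2: [0, 0, 8, 8] -> [0, 0, 0, 16]  score +16 (running 16)
col 3: [64, 0, 8, 0] -> [0, 0, 64, 8]  score +0 (running 16)
Board after move:
 0  0  0  0
 2  0  0  0
 4  0  0 64
 8  8 16  8

Answer: 16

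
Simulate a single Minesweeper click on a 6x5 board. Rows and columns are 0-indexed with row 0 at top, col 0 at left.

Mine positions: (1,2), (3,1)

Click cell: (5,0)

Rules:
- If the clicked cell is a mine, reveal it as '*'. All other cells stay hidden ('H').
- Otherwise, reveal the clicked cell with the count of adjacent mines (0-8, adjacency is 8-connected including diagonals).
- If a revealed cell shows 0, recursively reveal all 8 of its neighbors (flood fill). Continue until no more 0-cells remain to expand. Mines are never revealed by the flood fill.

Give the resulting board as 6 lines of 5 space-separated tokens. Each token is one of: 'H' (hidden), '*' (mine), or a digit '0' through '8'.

H H H 1 0
H H H 1 0
H H 2 1 0
H H 1 0 0
1 1 1 0 0
0 0 0 0 0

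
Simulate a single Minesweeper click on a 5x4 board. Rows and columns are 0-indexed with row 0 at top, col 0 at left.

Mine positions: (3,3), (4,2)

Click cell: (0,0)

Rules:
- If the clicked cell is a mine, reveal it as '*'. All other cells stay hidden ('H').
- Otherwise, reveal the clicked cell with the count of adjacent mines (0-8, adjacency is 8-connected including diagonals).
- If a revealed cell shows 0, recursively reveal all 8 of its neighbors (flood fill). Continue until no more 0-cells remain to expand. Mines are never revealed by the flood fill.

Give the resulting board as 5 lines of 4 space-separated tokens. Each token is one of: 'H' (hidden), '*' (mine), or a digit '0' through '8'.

0 0 0 0
0 0 0 0
0 0 1 1
0 1 2 H
0 1 H H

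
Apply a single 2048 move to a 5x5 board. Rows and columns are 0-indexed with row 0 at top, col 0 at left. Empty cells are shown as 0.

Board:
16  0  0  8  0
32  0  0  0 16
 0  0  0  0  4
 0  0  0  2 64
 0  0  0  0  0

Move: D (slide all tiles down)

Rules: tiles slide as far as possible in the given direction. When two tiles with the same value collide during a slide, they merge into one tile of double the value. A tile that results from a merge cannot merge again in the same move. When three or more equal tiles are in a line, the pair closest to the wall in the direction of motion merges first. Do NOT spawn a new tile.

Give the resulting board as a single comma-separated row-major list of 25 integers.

Answer: 0, 0, 0, 0, 0, 0, 0, 0, 0, 0, 0, 0, 0, 0, 16, 16, 0, 0, 8, 4, 32, 0, 0, 2, 64

Derivation:
Slide down:
col 0: [16, 32, 0, 0, 0] -> [0, 0, 0, 16, 32]
col 1: [0, 0, 0, 0, 0] -> [0, 0, 0, 0, 0]
col 2: [0, 0, 0, 0, 0] -> [0, 0, 0, 0, 0]
col 3: [8, 0, 0, 2, 0] -> [0, 0, 0, 8, 2]
col 4: [0, 16, 4, 64, 0] -> [0, 0, 16, 4, 64]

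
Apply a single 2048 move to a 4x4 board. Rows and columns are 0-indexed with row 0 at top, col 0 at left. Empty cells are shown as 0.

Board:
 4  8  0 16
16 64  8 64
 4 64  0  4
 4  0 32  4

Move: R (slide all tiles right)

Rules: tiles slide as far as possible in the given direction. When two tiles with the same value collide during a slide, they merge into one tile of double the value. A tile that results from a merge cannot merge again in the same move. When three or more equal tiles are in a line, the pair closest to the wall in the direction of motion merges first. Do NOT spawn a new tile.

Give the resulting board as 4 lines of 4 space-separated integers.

Slide right:
row 0: [4, 8, 0, 16] -> [0, 4, 8, 16]
row 1: [16, 64, 8, 64] -> [16, 64, 8, 64]
row 2: [4, 64, 0, 4] -> [0, 4, 64, 4]
row 3: [4, 0, 32, 4] -> [0, 4, 32, 4]

Answer:  0  4  8 16
16 64  8 64
 0  4 64  4
 0  4 32  4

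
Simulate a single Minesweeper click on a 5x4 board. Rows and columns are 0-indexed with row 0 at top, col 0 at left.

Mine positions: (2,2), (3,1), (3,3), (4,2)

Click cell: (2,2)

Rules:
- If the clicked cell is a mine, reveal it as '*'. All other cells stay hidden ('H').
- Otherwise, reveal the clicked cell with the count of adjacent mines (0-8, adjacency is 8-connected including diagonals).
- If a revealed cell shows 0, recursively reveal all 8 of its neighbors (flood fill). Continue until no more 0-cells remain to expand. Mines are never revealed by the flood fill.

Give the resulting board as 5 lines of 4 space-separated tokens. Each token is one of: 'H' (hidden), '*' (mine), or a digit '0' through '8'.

H H H H
H H H H
H H * H
H H H H
H H H H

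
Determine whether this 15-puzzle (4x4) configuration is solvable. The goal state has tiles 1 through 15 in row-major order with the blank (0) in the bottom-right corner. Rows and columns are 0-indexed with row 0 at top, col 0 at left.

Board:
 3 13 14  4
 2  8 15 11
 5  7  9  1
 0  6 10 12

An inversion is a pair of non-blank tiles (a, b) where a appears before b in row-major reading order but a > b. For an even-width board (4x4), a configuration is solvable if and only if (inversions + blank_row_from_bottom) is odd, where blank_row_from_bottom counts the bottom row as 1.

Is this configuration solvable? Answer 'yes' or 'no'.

Answer: yes

Derivation:
Inversions: 50
Blank is in row 3 (0-indexed from top), which is row 1 counting from the bottom (bottom = 1).
50 + 1 = 51, which is odd, so the puzzle is solvable.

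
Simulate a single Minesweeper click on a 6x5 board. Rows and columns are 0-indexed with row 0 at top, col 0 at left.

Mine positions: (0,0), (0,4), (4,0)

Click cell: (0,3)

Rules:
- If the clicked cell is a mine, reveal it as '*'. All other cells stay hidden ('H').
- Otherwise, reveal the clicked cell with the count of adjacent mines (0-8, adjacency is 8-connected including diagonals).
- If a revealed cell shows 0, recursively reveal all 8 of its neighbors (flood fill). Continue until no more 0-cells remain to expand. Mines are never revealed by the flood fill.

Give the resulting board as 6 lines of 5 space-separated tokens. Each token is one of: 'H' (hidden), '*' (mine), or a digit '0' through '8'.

H H H 1 H
H H H H H
H H H H H
H H H H H
H H H H H
H H H H H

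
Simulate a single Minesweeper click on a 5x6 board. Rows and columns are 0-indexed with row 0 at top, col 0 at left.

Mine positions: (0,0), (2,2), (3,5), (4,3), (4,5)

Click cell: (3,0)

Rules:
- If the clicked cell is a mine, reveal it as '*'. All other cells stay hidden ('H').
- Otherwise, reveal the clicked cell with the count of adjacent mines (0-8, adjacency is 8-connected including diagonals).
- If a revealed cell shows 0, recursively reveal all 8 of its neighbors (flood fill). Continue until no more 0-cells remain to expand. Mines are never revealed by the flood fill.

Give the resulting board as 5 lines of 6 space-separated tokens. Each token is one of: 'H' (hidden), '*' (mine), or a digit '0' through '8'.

H H H H H H
1 2 H H H H
0 1 H H H H
0 1 2 H H H
0 0 1 H H H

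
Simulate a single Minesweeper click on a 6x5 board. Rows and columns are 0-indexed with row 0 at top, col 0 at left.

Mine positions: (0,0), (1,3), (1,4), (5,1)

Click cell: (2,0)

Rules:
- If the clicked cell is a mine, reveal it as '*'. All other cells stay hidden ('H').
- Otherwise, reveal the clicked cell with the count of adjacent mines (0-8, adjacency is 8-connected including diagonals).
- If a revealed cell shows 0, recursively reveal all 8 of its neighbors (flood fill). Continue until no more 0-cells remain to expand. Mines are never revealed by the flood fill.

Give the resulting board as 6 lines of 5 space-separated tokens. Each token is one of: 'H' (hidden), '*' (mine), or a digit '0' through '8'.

H H H H H
1 1 1 H H
0 0 1 2 2
0 0 0 0 0
1 1 1 0 0
H H 1 0 0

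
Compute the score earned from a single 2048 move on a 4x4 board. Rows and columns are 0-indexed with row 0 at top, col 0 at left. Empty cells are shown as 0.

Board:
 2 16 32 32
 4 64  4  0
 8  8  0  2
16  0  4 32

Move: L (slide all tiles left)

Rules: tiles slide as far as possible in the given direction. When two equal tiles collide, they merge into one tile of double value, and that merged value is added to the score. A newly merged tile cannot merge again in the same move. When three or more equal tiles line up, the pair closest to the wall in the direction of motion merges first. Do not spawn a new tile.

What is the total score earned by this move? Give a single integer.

Answer: 80

Derivation:
Slide left:
row 0: [2, 16, 32, 32] -> [2, 16, 64, 0]  score +64 (running 64)
row 1: [4, 64, 4, 0] -> [4, 64, 4, 0]  score +0 (running 64)
row 2: [8, 8, 0, 2] -> [16, 2, 0, 0]  score +16 (running 80)
row 3: [16, 0, 4, 32] -> [16, 4, 32, 0]  score +0 (running 80)
Board after move:
 2 16 64  0
 4 64  4  0
16  2  0  0
16  4 32  0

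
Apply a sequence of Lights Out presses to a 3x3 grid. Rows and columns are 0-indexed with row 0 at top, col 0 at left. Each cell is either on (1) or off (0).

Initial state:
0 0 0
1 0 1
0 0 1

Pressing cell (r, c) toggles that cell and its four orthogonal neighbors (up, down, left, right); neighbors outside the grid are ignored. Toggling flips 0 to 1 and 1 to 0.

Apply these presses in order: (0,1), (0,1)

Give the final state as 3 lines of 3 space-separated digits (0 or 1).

After press 1 at (0,1):
1 1 1
1 1 1
0 0 1

After press 2 at (0,1):
0 0 0
1 0 1
0 0 1

Answer: 0 0 0
1 0 1
0 0 1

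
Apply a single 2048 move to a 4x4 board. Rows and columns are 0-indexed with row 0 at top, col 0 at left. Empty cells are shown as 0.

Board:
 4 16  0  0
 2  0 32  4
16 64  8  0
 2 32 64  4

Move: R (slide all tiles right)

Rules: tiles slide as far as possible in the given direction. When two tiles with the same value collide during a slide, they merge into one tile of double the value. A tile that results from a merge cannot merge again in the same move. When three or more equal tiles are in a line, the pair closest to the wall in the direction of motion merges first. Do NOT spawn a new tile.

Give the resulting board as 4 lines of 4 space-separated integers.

Answer:  0  0  4 16
 0  2 32  4
 0 16 64  8
 2 32 64  4

Derivation:
Slide right:
row 0: [4, 16, 0, 0] -> [0, 0, 4, 16]
row 1: [2, 0, 32, 4] -> [0, 2, 32, 4]
row 2: [16, 64, 8, 0] -> [0, 16, 64, 8]
row 3: [2, 32, 64, 4] -> [2, 32, 64, 4]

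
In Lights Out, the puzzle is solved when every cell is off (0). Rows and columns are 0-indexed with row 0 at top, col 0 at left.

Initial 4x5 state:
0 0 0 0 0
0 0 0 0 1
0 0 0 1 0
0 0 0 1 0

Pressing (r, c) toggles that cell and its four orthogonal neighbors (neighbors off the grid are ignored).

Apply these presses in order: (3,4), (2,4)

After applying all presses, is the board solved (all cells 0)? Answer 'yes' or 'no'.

Answer: yes

Derivation:
After press 1 at (3,4):
0 0 0 0 0
0 0 0 0 1
0 0 0 1 1
0 0 0 0 1

After press 2 at (2,4):
0 0 0 0 0
0 0 0 0 0
0 0 0 0 0
0 0 0 0 0

Lights still on: 0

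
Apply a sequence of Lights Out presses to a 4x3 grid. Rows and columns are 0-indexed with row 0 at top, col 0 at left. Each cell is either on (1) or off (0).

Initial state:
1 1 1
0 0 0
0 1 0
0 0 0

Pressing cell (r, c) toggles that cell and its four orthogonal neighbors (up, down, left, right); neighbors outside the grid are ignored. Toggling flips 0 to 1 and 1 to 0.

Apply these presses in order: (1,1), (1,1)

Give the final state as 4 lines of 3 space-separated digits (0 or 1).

Answer: 1 1 1
0 0 0
0 1 0
0 0 0

Derivation:
After press 1 at (1,1):
1 0 1
1 1 1
0 0 0
0 0 0

After press 2 at (1,1):
1 1 1
0 0 0
0 1 0
0 0 0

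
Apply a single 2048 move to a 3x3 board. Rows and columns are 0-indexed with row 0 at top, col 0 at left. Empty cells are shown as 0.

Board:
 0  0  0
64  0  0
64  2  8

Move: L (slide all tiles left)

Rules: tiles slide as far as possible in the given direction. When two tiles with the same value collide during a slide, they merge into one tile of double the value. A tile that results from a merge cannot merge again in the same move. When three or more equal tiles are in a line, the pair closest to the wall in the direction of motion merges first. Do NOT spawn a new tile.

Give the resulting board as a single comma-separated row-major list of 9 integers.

Slide left:
row 0: [0, 0, 0] -> [0, 0, 0]
row 1: [64, 0, 0] -> [64, 0, 0]
row 2: [64, 2, 8] -> [64, 2, 8]

Answer: 0, 0, 0, 64, 0, 0, 64, 2, 8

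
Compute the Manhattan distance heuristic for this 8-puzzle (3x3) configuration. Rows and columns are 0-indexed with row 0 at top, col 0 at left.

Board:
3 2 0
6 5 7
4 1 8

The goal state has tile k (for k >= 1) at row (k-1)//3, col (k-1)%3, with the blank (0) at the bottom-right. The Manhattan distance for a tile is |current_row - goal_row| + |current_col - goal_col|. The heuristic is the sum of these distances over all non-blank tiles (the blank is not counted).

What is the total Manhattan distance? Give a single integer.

Answer: 12

Derivation:
Tile 3: at (0,0), goal (0,2), distance |0-0|+|0-2| = 2
Tile 2: at (0,1), goal (0,1), distance |0-0|+|1-1| = 0
Tile 6: at (1,0), goal (1,2), distance |1-1|+|0-2| = 2
Tile 5: at (1,1), goal (1,1), distance |1-1|+|1-1| = 0
Tile 7: at (1,2), goal (2,0), distance |1-2|+|2-0| = 3
Tile 4: at (2,0), goal (1,0), distance |2-1|+|0-0| = 1
Tile 1: at (2,1), goal (0,0), distance |2-0|+|1-0| = 3
Tile 8: at (2,2), goal (2,1), distance |2-2|+|2-1| = 1
Sum: 2 + 0 + 2 + 0 + 3 + 1 + 3 + 1 = 12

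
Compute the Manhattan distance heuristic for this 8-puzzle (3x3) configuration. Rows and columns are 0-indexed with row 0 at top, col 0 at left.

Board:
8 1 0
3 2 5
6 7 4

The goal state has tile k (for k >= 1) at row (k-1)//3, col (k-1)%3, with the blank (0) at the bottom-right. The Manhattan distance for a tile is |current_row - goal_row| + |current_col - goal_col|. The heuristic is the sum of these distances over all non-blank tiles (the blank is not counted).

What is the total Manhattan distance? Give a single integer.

Tile 8: at (0,0), goal (2,1), distance |0-2|+|0-1| = 3
Tile 1: at (0,1), goal (0,0), distance |0-0|+|1-0| = 1
Tile 3: at (1,0), goal (0,2), distance |1-0|+|0-2| = 3
Tile 2: at (1,1), goal (0,1), distance |1-0|+|1-1| = 1
Tile 5: at (1,2), goal (1,1), distance |1-1|+|2-1| = 1
Tile 6: at (2,0), goal (1,2), distance |2-1|+|0-2| = 3
Tile 7: at (2,1), goal (2,0), distance |2-2|+|1-0| = 1
Tile 4: at (2,2), goal (1,0), distance |2-1|+|2-0| = 3
Sum: 3 + 1 + 3 + 1 + 1 + 3 + 1 + 3 = 16

Answer: 16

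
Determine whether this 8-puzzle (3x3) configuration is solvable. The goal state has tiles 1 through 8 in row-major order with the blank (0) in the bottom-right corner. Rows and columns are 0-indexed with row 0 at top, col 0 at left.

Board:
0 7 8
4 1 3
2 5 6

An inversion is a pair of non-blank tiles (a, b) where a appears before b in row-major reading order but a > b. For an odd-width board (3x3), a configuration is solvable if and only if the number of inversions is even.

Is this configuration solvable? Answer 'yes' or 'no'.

Answer: yes

Derivation:
Inversions (pairs i<j in row-major order where tile[i] > tile[j] > 0): 16
16 is even, so the puzzle is solvable.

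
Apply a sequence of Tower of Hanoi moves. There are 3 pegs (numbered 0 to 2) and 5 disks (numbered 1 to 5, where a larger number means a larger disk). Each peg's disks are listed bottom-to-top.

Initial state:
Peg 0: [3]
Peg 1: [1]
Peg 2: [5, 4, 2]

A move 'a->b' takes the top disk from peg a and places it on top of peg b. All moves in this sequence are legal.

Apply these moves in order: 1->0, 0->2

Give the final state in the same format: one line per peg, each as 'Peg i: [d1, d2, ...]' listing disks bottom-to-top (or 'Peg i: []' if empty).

Answer: Peg 0: [3]
Peg 1: []
Peg 2: [5, 4, 2, 1]

Derivation:
After move 1 (1->0):
Peg 0: [3, 1]
Peg 1: []
Peg 2: [5, 4, 2]

After move 2 (0->2):
Peg 0: [3]
Peg 1: []
Peg 2: [5, 4, 2, 1]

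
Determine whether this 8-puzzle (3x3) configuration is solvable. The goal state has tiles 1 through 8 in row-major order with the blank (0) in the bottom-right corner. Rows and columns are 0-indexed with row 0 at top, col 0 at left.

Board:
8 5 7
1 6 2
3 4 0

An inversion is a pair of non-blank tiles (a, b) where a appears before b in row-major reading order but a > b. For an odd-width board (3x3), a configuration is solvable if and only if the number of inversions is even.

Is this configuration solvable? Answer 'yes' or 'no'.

Inversions (pairs i<j in row-major order where tile[i] > tile[j] > 0): 19
19 is odd, so the puzzle is not solvable.

Answer: no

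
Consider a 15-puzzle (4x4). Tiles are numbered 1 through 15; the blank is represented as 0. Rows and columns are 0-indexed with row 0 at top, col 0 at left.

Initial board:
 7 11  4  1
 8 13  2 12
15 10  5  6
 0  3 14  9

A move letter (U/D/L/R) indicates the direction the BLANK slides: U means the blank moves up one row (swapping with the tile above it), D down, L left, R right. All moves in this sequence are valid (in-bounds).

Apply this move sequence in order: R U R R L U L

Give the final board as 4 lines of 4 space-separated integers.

Answer:  7 11  4  1
 8  0 13 12
15  5  2  6
 3 10 14  9

Derivation:
After move 1 (R):
 7 11  4  1
 8 13  2 12
15 10  5  6
 3  0 14  9

After move 2 (U):
 7 11  4  1
 8 13  2 12
15  0  5  6
 3 10 14  9

After move 3 (R):
 7 11  4  1
 8 13  2 12
15  5  0  6
 3 10 14  9

After move 4 (R):
 7 11  4  1
 8 13  2 12
15  5  6  0
 3 10 14  9

After move 5 (L):
 7 11  4  1
 8 13  2 12
15  5  0  6
 3 10 14  9

After move 6 (U):
 7 11  4  1
 8 13  0 12
15  5  2  6
 3 10 14  9

After move 7 (L):
 7 11  4  1
 8  0 13 12
15  5  2  6
 3 10 14  9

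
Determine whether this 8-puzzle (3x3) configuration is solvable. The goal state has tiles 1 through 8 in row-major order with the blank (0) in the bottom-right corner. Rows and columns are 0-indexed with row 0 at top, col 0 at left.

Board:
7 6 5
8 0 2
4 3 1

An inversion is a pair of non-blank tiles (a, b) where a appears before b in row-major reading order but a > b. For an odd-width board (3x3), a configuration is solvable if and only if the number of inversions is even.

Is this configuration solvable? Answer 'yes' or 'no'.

Inversions (pairs i<j in row-major order where tile[i] > tile[j] > 0): 23
23 is odd, so the puzzle is not solvable.

Answer: no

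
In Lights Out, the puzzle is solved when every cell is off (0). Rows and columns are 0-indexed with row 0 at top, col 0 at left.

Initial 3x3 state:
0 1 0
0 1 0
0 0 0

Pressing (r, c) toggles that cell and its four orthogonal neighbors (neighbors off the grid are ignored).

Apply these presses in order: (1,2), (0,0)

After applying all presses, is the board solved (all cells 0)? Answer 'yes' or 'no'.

Answer: no

Derivation:
After press 1 at (1,2):
0 1 1
0 0 1
0 0 1

After press 2 at (0,0):
1 0 1
1 0 1
0 0 1

Lights still on: 5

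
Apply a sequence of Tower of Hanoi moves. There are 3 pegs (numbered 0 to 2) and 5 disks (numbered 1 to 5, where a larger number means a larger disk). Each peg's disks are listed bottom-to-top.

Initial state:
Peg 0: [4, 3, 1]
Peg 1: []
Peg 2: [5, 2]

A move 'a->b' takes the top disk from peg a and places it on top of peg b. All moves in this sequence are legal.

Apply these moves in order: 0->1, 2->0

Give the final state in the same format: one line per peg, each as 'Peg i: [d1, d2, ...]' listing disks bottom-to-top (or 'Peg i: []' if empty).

After move 1 (0->1):
Peg 0: [4, 3]
Peg 1: [1]
Peg 2: [5, 2]

After move 2 (2->0):
Peg 0: [4, 3, 2]
Peg 1: [1]
Peg 2: [5]

Answer: Peg 0: [4, 3, 2]
Peg 1: [1]
Peg 2: [5]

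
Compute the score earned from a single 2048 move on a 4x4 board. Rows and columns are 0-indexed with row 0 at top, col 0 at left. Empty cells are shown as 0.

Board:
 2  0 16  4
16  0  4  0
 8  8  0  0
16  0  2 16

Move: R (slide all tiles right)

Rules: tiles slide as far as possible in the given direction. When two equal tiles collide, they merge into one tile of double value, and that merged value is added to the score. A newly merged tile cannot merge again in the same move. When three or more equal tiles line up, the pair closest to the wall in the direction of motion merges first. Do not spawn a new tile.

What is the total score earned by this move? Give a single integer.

Slide right:
row 0: [2, 0, 16, 4] -> [0, 2, 16, 4]  score +0 (running 0)
row 1: [16, 0, 4, 0] -> [0, 0, 16, 4]  score +0 (running 0)
row 2: [8, 8, 0, 0] -> [0, 0, 0, 16]  score +16 (running 16)
row 3: [16, 0, 2, 16] -> [0, 16, 2, 16]  score +0 (running 16)
Board after move:
 0  2 16  4
 0  0 16  4
 0  0  0 16
 0 16  2 16

Answer: 16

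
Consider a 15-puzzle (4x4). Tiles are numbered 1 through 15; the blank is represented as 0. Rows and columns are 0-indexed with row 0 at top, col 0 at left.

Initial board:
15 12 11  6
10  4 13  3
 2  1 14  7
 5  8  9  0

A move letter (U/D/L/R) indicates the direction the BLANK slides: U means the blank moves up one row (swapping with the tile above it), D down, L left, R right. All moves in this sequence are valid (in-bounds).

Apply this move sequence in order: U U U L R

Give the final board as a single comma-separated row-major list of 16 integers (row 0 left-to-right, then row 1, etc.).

Answer: 15, 12, 11, 0, 10, 4, 13, 6, 2, 1, 14, 3, 5, 8, 9, 7

Derivation:
After move 1 (U):
15 12 11  6
10  4 13  3
 2  1 14  0
 5  8  9  7

After move 2 (U):
15 12 11  6
10  4 13  0
 2  1 14  3
 5  8  9  7

After move 3 (U):
15 12 11  0
10  4 13  6
 2  1 14  3
 5  8  9  7

After move 4 (L):
15 12  0 11
10  4 13  6
 2  1 14  3
 5  8  9  7

After move 5 (R):
15 12 11  0
10  4 13  6
 2  1 14  3
 5  8  9  7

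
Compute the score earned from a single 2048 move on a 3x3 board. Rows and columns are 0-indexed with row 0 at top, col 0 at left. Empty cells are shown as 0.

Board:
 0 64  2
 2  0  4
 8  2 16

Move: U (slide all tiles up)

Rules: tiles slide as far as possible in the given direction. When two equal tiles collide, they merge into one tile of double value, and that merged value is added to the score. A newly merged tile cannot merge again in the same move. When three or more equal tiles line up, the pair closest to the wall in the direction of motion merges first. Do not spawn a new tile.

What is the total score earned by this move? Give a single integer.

Slide up:
col 0: [0, 2, 8] -> [2, 8, 0]  score +0 (running 0)
col 1: [64, 0, 2] -> [64, 2, 0]  score +0 (running 0)
col 2: [2, 4, 16] -> [2, 4, 16]  score +0 (running 0)
Board after move:
 2 64  2
 8  2  4
 0  0 16

Answer: 0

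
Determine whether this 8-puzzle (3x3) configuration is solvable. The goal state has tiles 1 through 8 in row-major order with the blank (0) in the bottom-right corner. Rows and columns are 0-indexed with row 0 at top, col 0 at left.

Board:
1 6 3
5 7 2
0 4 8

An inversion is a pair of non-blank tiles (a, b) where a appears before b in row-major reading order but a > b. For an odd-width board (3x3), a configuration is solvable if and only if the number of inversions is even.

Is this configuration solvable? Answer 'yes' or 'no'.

Inversions (pairs i<j in row-major order where tile[i] > tile[j] > 0): 9
9 is odd, so the puzzle is not solvable.

Answer: no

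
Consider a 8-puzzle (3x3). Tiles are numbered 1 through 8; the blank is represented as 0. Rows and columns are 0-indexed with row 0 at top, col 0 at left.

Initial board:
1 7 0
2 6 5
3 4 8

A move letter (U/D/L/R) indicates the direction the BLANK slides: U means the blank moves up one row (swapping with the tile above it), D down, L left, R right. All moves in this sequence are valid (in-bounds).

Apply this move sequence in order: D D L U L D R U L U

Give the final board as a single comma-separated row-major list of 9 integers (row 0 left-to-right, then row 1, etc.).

Answer: 0, 7, 5, 1, 3, 8, 6, 2, 4

Derivation:
After move 1 (D):
1 7 5
2 6 0
3 4 8

After move 2 (D):
1 7 5
2 6 8
3 4 0

After move 3 (L):
1 7 5
2 6 8
3 0 4

After move 4 (U):
1 7 5
2 0 8
3 6 4

After move 5 (L):
1 7 5
0 2 8
3 6 4

After move 6 (D):
1 7 5
3 2 8
0 6 4

After move 7 (R):
1 7 5
3 2 8
6 0 4

After move 8 (U):
1 7 5
3 0 8
6 2 4

After move 9 (L):
1 7 5
0 3 8
6 2 4

After move 10 (U):
0 7 5
1 3 8
6 2 4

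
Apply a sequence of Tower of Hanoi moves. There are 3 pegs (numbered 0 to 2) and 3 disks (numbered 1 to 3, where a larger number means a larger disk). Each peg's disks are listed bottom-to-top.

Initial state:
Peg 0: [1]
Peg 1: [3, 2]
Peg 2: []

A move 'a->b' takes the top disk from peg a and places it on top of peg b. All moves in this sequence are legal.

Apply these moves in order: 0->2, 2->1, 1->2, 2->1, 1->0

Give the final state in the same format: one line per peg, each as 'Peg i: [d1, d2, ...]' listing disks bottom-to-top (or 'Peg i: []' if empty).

After move 1 (0->2):
Peg 0: []
Peg 1: [3, 2]
Peg 2: [1]

After move 2 (2->1):
Peg 0: []
Peg 1: [3, 2, 1]
Peg 2: []

After move 3 (1->2):
Peg 0: []
Peg 1: [3, 2]
Peg 2: [1]

After move 4 (2->1):
Peg 0: []
Peg 1: [3, 2, 1]
Peg 2: []

After move 5 (1->0):
Peg 0: [1]
Peg 1: [3, 2]
Peg 2: []

Answer: Peg 0: [1]
Peg 1: [3, 2]
Peg 2: []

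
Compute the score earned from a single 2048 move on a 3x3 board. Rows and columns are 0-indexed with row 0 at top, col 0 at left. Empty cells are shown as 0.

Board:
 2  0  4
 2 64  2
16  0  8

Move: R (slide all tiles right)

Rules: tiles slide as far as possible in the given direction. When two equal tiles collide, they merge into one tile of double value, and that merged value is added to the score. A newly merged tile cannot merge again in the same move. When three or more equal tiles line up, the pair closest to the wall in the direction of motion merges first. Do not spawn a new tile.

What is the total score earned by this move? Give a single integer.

Answer: 0

Derivation:
Slide right:
row 0: [2, 0, 4] -> [0, 2, 4]  score +0 (running 0)
row 1: [2, 64, 2] -> [2, 64, 2]  score +0 (running 0)
row 2: [16, 0, 8] -> [0, 16, 8]  score +0 (running 0)
Board after move:
 0  2  4
 2 64  2
 0 16  8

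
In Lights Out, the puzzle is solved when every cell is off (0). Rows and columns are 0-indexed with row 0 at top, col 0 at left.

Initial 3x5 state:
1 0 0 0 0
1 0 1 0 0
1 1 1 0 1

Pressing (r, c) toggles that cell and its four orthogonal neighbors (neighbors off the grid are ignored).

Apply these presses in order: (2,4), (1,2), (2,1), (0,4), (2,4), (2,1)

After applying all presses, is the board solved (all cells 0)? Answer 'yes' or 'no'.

After press 1 at (2,4):
1 0 0 0 0
1 0 1 0 1
1 1 1 1 0

After press 2 at (1,2):
1 0 1 0 0
1 1 0 1 1
1 1 0 1 0

After press 3 at (2,1):
1 0 1 0 0
1 0 0 1 1
0 0 1 1 0

After press 4 at (0,4):
1 0 1 1 1
1 0 0 1 0
0 0 1 1 0

After press 5 at (2,4):
1 0 1 1 1
1 0 0 1 1
0 0 1 0 1

After press 6 at (2,1):
1 0 1 1 1
1 1 0 1 1
1 1 0 0 1

Lights still on: 11

Answer: no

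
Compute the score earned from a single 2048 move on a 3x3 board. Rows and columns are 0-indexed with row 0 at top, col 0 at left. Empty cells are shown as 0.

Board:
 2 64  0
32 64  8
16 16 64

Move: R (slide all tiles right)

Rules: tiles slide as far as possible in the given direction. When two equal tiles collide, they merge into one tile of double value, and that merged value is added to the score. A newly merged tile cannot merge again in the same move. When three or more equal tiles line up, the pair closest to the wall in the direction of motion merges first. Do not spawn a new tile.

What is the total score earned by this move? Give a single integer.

Slide right:
row 0: [2, 64, 0] -> [0, 2, 64]  score +0 (running 0)
row 1: [32, 64, 8] -> [32, 64, 8]  score +0 (running 0)
row 2: [16, 16, 64] -> [0, 32, 64]  score +32 (running 32)
Board after move:
 0  2 64
32 64  8
 0 32 64

Answer: 32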